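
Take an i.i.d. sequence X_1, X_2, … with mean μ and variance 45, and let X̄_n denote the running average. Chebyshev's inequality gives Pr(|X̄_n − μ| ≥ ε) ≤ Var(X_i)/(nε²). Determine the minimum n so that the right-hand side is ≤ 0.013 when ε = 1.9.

Require 45/(n·1.9²) ≤ 0.013, i.e. n ≥ 45/(0.013·1.9²) = 958.875.
The smallest integer n is 959.

959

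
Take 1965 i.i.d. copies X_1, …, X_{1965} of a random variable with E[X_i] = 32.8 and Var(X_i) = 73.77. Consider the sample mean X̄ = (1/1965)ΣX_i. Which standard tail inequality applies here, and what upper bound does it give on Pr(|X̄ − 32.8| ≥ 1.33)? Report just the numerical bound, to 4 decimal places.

0.0212

With mean and variance of each term known, Chebyshev's inequality bounds the deviation of the sum (or sample mean).
Var(X̄) = Var(X_i)/n = 73.77/1965 = 0.037542.
Chebyshev: Pr(|X̄ − 32.8| ≥ 1.33) ≤ Var(X̄)/(1.33)² = 73.77/(1965·1.33²) = 0.0212.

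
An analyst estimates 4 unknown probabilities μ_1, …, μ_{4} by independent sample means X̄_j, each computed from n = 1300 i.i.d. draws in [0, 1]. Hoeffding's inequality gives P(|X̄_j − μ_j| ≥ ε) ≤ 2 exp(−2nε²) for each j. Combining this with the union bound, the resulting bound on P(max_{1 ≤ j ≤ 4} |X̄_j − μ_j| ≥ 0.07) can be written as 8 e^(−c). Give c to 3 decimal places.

Union bound over the 4 events: P(max_{1 ≤ j ≤ 4} |X̄_j − μ_j| ≥ 0.07) ≤ 4·2·exp(−2nε²) = 8 exp(−2·1300·0.07²).
So c = 2·1300·0.07² = 12.7400.

12.740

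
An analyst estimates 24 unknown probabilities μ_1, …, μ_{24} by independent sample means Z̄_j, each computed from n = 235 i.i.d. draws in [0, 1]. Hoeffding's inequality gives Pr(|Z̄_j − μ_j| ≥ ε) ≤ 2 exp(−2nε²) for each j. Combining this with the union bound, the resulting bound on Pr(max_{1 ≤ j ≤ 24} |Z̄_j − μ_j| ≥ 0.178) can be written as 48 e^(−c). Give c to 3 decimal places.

14.891

Union bound over the 24 events: Pr(max_{1 ≤ j ≤ 24} |Z̄_j − μ_j| ≥ 0.178) ≤ 24·2·exp(−2nε²) = 48 exp(−2·235·0.178²).
So c = 2·235·0.178² = 14.8915.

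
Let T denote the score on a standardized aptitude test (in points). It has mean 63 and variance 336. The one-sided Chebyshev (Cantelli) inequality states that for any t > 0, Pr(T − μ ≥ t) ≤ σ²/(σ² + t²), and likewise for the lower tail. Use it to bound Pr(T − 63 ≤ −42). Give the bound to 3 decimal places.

0.160

Here σ² = 336 and t = 42, so σ² + t² = 2100.
Cantelli's bound: 336/2100 = 0.1600.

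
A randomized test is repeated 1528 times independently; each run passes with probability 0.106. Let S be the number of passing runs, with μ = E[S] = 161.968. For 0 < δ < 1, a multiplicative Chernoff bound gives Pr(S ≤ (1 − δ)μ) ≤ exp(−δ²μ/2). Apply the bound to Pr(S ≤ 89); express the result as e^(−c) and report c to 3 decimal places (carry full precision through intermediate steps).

16.436

Write 89 = (1 − δ)μ, so δ = 1 − 89/161.968 = 0.4505087…
Then the exponent is δ²μ/2 = (μ − 89)²/(2μ) = 16.436361.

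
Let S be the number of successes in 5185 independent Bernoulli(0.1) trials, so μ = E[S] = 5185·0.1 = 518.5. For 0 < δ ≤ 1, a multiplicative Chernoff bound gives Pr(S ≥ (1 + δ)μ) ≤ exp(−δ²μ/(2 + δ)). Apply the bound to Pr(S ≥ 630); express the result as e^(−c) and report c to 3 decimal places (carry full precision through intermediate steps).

Write 630 = (1 + δ)μ, so δ = 630/518.5 − 1 = 0.2150434…
Then the exponent is δ²μ/(2 + δ) = (630 − μ)² / (μ·(2 + δ)) = 10.824771.

10.825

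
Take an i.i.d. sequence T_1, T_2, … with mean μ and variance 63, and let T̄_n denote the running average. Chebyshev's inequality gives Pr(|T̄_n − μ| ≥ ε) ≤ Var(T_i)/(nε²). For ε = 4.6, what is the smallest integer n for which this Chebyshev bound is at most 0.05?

Require 63/(n·4.6²) ≤ 0.05, i.e. n ≥ 63/(0.05·4.6²) = 59.546.
The smallest integer n is 60.

60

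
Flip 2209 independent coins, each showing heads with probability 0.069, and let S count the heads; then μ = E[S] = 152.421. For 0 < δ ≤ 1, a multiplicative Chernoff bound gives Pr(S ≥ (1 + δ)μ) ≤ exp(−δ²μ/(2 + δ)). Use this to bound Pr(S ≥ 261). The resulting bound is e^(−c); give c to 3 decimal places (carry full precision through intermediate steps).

Write 261 = (1 + δ)μ, so δ = 261/152.421 − 1 = 0.7123625…
Then the exponent is δ²μ/(2 + δ) = (261 − μ)² / (μ·(2 + δ)) = 28.516692.

28.517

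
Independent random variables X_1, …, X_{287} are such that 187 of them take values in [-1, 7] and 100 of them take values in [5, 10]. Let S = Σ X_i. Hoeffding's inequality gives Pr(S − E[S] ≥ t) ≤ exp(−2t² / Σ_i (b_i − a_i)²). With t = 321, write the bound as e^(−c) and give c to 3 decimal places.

14.244

Σ(b_i − a_i)² = 187·8² + 100·5² = 14468.
c = 2t² / 14468 = 2·321² / 14468 = 14.2440.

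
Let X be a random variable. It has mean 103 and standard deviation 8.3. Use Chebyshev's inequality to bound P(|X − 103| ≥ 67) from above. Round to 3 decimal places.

Chebyshev: P(|X − μ| ≥ t) ≤ Var(X)/t².
Var(X) = σ² = 8.3² = 68.89.
Bound = 68.89 / 4489 = 0.0153.

0.015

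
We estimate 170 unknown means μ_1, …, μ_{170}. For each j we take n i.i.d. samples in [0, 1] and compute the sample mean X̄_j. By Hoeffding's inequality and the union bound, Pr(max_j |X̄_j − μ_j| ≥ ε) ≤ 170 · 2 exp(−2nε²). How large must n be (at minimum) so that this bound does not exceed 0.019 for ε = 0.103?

Need 2·170·exp(−2nε²) ≤ 0.019, i.e. exp(−2nε²) ≤ 0.019/340.
So 2nε² ≥ ln(340/0.019) = 9.792262.
Hence n ≥ 9.792262/(2·0.103²) = 461.507.
The smallest integer n is 462.

462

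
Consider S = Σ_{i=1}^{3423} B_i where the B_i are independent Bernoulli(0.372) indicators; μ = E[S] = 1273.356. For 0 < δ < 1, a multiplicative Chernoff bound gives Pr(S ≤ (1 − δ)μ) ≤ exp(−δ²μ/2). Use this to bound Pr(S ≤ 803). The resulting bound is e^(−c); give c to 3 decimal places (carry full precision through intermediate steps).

Write 803 = (1 − δ)μ, so δ = 1 − 803/1273.356 = 0.369383…
Then the exponent is δ²μ/2 = (μ − 803)²/(2μ) = 86.870744.

86.871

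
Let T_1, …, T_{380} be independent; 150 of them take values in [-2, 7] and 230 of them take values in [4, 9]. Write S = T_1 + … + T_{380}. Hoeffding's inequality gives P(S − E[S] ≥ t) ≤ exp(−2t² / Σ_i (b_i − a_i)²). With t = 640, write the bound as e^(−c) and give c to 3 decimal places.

Σ(b_i − a_i)² = 150·9² + 230·5² = 17900.
c = 2t² / 17900 = 2·640² / 17900 = 45.7654.

45.765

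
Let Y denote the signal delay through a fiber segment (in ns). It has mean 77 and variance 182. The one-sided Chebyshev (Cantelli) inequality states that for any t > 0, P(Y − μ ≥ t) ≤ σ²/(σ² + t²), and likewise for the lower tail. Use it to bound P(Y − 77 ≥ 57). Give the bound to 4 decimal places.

0.0530

Here σ² = 182 and t = 57, so σ² + t² = 3431.
Cantelli's bound: 182/3431 = 0.0530.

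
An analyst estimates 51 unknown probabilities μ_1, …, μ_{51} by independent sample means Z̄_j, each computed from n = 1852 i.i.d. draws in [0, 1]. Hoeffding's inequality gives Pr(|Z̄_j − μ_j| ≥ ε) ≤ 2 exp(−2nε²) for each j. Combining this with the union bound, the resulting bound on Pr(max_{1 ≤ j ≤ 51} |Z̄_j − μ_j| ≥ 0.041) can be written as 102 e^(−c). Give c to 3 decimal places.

6.226

Union bound over the 51 events: Pr(max_{1 ≤ j ≤ 51} |Z̄_j − μ_j| ≥ 0.041) ≤ 51·2·exp(−2nε²) = 102 exp(−2·1852·0.041²).
So c = 2·1852·0.041² = 6.2264.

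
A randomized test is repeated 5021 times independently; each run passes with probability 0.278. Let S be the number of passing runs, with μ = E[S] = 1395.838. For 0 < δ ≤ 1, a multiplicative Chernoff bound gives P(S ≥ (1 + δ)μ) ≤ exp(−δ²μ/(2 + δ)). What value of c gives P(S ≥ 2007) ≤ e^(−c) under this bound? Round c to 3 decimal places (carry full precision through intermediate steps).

109.767

Write 2007 = (1 + δ)μ, so δ = 2007/1395.838 − 1 = 0.4378459…
Then the exponent is δ²μ/(2 + δ) = (2007 − μ)² / (μ·(2 + δ)) = 109.766903.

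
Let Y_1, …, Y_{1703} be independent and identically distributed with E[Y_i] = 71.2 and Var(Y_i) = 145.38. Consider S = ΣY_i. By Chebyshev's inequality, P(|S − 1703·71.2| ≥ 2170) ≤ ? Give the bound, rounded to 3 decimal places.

Var(S) = n·Var(Y_i) = 1703·145.38 = 247582.14.
Chebyshev: P(|S − 1703·71.2| ≥ 2170) ≤ Var(S)/2170² = 247582.14/4708900 = 0.0526.

0.053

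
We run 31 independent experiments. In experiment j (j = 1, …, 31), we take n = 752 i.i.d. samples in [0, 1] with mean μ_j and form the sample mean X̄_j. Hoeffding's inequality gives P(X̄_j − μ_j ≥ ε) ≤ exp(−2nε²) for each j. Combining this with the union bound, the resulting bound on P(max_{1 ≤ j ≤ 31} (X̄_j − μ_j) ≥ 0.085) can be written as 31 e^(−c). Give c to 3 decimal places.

Union bound over the 31 events: P(max_{1 ≤ j ≤ 31} (X̄_j − μ_j) ≥ 0.085) ≤ 31·exp(−2nε²) = 31 exp(−2·752·0.085²).
So c = 2·752·0.085² = 10.8664.

10.866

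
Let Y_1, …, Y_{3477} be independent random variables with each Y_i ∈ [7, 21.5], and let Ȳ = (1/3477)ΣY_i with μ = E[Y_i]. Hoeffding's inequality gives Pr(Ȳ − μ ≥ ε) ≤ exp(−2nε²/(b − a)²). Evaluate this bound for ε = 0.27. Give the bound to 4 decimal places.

0.0897

Exponent: 2nε²/(b − a)² = 2·3477·0.27² / 14.5² = 2.41116.
Bound = exp(−2.41116) = 0.08971.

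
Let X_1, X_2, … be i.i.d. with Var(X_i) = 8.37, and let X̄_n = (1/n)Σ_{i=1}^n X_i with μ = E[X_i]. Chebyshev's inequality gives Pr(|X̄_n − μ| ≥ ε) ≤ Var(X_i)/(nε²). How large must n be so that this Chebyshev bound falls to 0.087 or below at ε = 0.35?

Require 8.37/(n·0.35²) ≤ 0.087, i.e. n ≥ 8.37/(0.087·0.35²) = 785.362.
The smallest integer n is 786.

786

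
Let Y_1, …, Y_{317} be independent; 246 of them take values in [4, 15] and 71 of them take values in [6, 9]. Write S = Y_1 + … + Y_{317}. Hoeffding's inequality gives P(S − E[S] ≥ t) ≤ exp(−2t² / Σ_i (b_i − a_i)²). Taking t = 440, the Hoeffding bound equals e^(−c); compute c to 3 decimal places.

12.735

Σ(b_i − a_i)² = 246·11² + 71·3² = 30405.
c = 2t² / 30405 = 2·440² / 30405 = 12.7347.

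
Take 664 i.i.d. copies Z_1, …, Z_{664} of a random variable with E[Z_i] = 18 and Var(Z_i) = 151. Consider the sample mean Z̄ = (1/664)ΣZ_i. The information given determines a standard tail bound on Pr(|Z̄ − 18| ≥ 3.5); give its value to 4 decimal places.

With mean and variance of each term known, Chebyshev's inequality bounds the deviation of the sum (or sample mean).
Var(Z̄) = Var(Z_i)/n = 151/664 = 0.22741.
Chebyshev: Pr(|Z̄ − 18| ≥ 3.5) ≤ Var(Z̄)/(3.5)² = 151/(664·3.5²) = 0.0186.

0.0186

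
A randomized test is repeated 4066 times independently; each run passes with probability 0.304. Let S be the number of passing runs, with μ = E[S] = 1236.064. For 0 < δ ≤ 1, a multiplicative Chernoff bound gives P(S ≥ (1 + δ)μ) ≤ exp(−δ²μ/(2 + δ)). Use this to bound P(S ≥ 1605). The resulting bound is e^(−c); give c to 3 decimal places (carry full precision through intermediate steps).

Write 1605 = (1 + δ)μ, so δ = 1605/1236.064 − 1 = 0.2984765…
Then the exponent is δ²μ/(2 + δ) = (1605 − μ)² / (μ·(2 + δ)) = 47.909435.

47.909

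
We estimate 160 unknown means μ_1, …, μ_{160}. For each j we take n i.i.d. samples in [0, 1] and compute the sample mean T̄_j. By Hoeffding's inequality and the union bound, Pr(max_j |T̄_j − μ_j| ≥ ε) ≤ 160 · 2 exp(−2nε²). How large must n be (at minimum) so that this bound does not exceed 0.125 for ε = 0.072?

757

Need 2·160·exp(−2nε²) ≤ 0.125, i.e. exp(−2nε²) ≤ 0.125/320.
So 2nε² ≥ ln(320/0.125) = 7.847763.
Hence n ≥ 7.847763/(2·0.072²) = 756.922.
The smallest integer n is 757.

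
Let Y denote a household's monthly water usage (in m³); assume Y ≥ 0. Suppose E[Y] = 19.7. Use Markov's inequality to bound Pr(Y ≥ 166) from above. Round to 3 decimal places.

Markov's inequality: for a non-negative random variable, Pr(Y ≥ a) ≤ E[Y]/a.
Here E[Y] = 19.7 and a = 166, so the bound is 19.7/166 = 0.1187.

0.119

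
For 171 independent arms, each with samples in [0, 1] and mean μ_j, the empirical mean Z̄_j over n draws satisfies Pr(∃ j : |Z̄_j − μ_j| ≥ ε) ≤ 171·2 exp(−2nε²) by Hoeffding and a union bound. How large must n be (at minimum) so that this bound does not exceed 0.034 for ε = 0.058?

Need 2·171·exp(−2nε²) ≤ 0.034, i.e. exp(−2nε²) ≤ 0.034/342.
So 2nε² ≥ ln(342/0.034) = 9.216205.
Hence n ≥ 9.216205/(2·0.058²) = 1369.828.
The smallest integer n is 1370.

1370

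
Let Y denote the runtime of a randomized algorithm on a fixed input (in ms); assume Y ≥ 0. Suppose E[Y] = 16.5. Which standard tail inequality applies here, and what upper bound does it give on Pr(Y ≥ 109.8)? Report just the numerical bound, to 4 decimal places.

Only the mean of a non-negative variable is known, so Markov's inequality is the applicable tail bound.
Markov's inequality: for a non-negative random variable, Pr(Y ≥ a) ≤ E[Y]/a.
Here E[Y] = 16.5 and a = 109.8, so the bound is 16.5/109.8 = 0.1503.

0.1503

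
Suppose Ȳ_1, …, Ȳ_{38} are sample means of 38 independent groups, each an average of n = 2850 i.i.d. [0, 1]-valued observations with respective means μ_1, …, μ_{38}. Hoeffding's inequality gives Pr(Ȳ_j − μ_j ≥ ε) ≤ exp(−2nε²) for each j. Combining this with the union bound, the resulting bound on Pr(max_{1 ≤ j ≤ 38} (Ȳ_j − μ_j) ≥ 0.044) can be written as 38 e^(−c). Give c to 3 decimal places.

11.035

Union bound over the 38 events: Pr(max_{1 ≤ j ≤ 38} (Ȳ_j − μ_j) ≥ 0.044) ≤ 38·exp(−2nε²) = 38 exp(−2·2850·0.044²).
So c = 2·2850·0.044² = 11.0352.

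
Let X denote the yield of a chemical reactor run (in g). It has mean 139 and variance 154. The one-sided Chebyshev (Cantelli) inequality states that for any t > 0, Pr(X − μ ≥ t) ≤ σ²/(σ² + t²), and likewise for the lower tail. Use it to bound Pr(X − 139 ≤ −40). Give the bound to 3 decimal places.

0.088

Here σ² = 154 and t = 40, so σ² + t² = 1754.
Cantelli's bound: 154/1754 = 0.0878.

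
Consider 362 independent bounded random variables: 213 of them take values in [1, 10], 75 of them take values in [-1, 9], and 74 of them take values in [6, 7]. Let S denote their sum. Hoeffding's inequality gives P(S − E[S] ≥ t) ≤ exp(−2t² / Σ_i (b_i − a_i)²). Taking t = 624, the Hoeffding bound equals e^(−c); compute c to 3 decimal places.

Σ(b_i − a_i)² = 213·9² + 75·10² + 74·1² = 24827.
c = 2t² / 24827 = 2·624² / 24827 = 31.3671.

31.367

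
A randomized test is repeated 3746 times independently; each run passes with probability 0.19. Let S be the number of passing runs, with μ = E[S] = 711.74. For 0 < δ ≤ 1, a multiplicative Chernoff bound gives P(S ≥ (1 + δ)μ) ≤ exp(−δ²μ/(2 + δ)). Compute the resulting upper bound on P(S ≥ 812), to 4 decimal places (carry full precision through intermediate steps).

0.0014

Write 812 = (1 + δ)μ, so δ = 812/711.74 − 1 = 0.140866…
Then the exponent is δ²μ/(2 + δ) = (812 − μ)² / (μ·(2 + δ)) = 6.596970.
Bound = exp(−6.596970) = 0.00136.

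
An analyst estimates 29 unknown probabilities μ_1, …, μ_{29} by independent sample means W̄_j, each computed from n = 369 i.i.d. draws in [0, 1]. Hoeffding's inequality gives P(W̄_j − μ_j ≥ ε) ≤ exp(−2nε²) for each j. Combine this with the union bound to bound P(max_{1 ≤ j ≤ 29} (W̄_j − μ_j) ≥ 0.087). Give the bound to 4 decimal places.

0.1088

Per-experiment Hoeffding bound: exp(−2·369·0.087²) = exp(−5.58592) = 0.0037503.
Union bound over 29 events: 29·0.0037503 = 0.10876.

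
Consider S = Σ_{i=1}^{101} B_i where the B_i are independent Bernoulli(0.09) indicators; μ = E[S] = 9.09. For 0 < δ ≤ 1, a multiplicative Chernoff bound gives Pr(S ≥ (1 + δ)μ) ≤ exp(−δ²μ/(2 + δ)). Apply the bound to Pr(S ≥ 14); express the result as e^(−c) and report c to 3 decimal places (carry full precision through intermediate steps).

Write 14 = (1 + δ)μ, so δ = 14/9.09 − 1 = 0.540154…
Then the exponent is δ²μ/(2 + δ) = (14 − μ)² / (μ·(2 + δ)) = 1.044093.

1.044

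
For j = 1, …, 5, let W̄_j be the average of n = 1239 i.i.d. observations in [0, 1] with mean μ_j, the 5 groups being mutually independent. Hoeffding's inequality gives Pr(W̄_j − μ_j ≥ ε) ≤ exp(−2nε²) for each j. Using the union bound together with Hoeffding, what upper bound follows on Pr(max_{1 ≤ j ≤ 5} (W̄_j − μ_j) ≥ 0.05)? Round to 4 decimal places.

0.0102

Per-experiment Hoeffding bound: exp(−2·1239·0.05²) = exp(−6.19500) = 0.0020396.
Union bound over 5 events: 5·0.0020396 = 0.01020.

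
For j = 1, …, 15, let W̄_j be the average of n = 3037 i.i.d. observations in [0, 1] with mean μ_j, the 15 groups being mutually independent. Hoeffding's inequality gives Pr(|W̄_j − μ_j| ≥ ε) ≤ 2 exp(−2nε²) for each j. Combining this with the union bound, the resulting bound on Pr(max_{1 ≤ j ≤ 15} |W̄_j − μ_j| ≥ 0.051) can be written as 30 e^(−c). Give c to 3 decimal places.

15.798

Union bound over the 15 events: Pr(max_{1 ≤ j ≤ 15} |W̄_j − μ_j| ≥ 0.051) ≤ 15·2·exp(−2nε²) = 30 exp(−2·3037·0.051²).
So c = 2·3037·0.051² = 15.7985.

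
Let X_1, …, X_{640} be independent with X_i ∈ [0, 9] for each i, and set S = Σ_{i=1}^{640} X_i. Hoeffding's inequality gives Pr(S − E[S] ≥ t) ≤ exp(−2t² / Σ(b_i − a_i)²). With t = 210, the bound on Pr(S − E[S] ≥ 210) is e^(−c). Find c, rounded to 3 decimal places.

1.701

Σ(b_i − a_i)² = 640·(9)² = 51840.
c = 2t²/51840 = 2·210²/51840 = 1.7014.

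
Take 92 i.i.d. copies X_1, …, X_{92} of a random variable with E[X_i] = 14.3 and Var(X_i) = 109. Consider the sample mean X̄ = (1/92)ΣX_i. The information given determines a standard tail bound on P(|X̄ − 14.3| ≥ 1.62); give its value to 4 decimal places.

0.4514

With mean and variance of each term known, Chebyshev's inequality bounds the deviation of the sum (or sample mean).
Var(X̄) = Var(X_i)/n = 109/92 = 1.1848.
Chebyshev: P(|X̄ − 14.3| ≥ 1.62) ≤ Var(X̄)/(1.62)² = 109/(92·1.62²) = 0.4514.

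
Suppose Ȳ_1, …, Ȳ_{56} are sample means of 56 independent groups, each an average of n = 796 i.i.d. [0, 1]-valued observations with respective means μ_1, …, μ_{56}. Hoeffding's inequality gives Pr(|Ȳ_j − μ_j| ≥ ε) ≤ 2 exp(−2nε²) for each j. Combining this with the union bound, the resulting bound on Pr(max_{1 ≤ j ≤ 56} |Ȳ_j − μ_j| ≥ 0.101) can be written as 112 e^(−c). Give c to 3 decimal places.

Union bound over the 56 events: Pr(max_{1 ≤ j ≤ 56} |Ȳ_j − μ_j| ≥ 0.101) ≤ 56·2·exp(−2nε²) = 112 exp(−2·796·0.101²).
So c = 2·796·0.101² = 16.2400.

16.240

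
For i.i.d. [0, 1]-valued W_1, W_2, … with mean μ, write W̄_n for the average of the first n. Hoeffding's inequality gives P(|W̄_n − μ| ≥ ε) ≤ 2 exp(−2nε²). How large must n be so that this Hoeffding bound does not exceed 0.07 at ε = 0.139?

Require 2·exp(−2nε²) ≤ 0.07, i.e. 2nε² ≥ ln(2/0.07) = 3.352407.
So n ≥ 3.352407 / (2·0.139²) = 86.756.
The smallest integer n is 87.

87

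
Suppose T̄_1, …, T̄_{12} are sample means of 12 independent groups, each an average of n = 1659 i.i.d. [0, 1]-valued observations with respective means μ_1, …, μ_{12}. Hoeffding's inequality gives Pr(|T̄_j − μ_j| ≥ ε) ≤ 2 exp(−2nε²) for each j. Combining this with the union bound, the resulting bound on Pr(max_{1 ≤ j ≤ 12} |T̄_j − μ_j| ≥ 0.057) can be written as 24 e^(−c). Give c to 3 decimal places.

10.780

Union bound over the 12 events: Pr(max_{1 ≤ j ≤ 12} |T̄_j − μ_j| ≥ 0.057) ≤ 12·2·exp(−2nε²) = 24 exp(−2·1659·0.057²).
So c = 2·1659·0.057² = 10.7802.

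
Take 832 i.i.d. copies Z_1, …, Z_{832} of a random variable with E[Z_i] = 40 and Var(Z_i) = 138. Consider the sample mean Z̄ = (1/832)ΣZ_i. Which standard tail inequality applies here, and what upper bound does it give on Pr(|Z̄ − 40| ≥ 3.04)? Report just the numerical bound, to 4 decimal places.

With mean and variance of each term known, Chebyshev's inequality bounds the deviation of the sum (or sample mean).
Var(Z̄) = Var(Z_i)/n = 138/832 = 0.16587.
Chebyshev: Pr(|Z̄ − 40| ≥ 3.04) ≤ Var(Z̄)/(3.04)² = 138/(832·3.04²) = 0.0179.

0.0179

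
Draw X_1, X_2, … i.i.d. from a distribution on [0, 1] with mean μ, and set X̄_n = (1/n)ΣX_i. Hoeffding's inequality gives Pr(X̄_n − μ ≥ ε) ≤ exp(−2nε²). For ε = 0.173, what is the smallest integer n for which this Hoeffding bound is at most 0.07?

45

Require exp(−2nε²) ≤ 0.07, i.e. 2nε² ≥ ln(1/0.07) = 2.659260.
So n ≥ 2.659260 / (2·0.173²) = 44.426.
The smallest integer n is 45.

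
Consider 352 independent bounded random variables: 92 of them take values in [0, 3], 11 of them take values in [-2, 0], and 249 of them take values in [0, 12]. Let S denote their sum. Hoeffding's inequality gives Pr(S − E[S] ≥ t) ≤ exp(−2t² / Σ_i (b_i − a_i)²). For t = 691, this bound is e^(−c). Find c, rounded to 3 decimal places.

26.001

Σ(b_i − a_i)² = 92·3² + 11·2² + 249·12² = 36728.
c = 2t² / 36728 = 2·691² / 36728 = 26.0009.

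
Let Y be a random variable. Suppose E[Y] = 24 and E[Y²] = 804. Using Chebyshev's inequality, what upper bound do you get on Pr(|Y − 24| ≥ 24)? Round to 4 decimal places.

0.3958

Var(Y) = E[Y²] − (E[Y])² = 804 − 576 = 228.
Chebyshev's inequality: Pr(|Y − μ| ≥ t) ≤ Var(Y)/t² = 228/576 = 0.3958.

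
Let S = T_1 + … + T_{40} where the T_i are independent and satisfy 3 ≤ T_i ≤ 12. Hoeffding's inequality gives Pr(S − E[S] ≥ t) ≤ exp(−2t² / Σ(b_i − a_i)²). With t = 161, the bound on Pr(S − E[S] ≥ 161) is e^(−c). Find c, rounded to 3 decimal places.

Σ(b_i − a_i)² = 40·(9)² = 3240.
c = 2t²/3240 = 2·161²/3240 = 16.0006.

16.001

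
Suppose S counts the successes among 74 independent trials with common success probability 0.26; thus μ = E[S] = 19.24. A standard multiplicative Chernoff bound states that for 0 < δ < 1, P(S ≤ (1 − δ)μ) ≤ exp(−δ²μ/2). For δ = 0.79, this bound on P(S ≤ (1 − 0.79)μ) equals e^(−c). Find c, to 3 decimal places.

c = δ²μ/2 = 0.79²·19.24/2 = 6.0038.

6.004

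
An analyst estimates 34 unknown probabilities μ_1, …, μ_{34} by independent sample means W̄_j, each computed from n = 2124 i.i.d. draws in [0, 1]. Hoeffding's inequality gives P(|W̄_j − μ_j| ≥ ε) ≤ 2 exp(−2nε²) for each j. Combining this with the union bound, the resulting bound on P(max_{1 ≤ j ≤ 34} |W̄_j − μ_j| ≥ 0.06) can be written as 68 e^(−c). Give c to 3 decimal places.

Union bound over the 34 events: P(max_{1 ≤ j ≤ 34} |W̄_j − μ_j| ≥ 0.06) ≤ 34·2·exp(−2nε²) = 68 exp(−2·2124·0.06²).
So c = 2·2124·0.06² = 15.2928.

15.293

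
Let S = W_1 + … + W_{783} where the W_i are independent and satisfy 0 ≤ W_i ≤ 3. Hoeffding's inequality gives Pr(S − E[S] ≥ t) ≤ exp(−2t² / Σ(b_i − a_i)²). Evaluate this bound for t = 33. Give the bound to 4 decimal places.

Σ(b_i − a_i)² = 783·(3)² = 7047.
Exponent = 2·33²/7047 = 0.3091.
Bound = exp(−0.3091) = 0.73413.

0.7341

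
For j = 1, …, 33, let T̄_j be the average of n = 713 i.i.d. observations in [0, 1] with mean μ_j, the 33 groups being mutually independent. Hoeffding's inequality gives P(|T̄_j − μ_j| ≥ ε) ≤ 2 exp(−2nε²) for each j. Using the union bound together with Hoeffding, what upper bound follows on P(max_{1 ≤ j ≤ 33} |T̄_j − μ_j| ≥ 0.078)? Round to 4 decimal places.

Per-experiment Hoeffding bound: 2·exp(−2·713·0.078²) = 2·exp(−8.67578) = 0.00034134.
Union bound over 33 events: 33·0.00034134 = 0.01126.

0.0113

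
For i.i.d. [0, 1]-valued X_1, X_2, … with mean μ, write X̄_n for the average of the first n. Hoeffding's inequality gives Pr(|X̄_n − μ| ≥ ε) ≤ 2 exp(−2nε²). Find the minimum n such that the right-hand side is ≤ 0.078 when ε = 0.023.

3067

Require 2·exp(−2nε²) ≤ 0.078, i.e. 2nε² ≥ ln(2/0.078) = 3.244194.
So n ≥ 3.244194 / (2·0.023²) = 3066.346.
The smallest integer n is 3067.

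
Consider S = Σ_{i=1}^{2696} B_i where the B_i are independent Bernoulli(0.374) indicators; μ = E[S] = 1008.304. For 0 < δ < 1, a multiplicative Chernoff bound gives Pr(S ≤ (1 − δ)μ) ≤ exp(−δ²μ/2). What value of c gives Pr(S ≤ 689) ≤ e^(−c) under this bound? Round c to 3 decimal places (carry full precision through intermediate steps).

Write 689 = (1 − δ)μ, so δ = 1 − 689/1008.304 = 0.3166743…
Then the exponent is δ²μ/2 = (μ − 689)²/(2μ) = 50.557691.

50.558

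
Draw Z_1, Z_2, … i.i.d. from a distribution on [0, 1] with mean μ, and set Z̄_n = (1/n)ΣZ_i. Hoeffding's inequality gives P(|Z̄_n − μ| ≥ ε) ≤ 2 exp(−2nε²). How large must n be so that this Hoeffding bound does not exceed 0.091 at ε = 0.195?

41

Require 2·exp(−2nε²) ≤ 0.091, i.e. 2nε² ≥ ln(2/0.091) = 3.090043.
So n ≥ 3.090043 / (2·0.195²) = 40.632.
The smallest integer n is 41.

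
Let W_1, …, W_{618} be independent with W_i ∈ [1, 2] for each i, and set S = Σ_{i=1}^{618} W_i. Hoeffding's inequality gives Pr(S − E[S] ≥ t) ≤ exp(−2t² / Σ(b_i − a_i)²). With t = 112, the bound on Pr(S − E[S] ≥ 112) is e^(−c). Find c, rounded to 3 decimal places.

40.595

Σ(b_i − a_i)² = 618·(1)² = 618.
c = 2t²/618 = 2·112²/618 = 40.5955.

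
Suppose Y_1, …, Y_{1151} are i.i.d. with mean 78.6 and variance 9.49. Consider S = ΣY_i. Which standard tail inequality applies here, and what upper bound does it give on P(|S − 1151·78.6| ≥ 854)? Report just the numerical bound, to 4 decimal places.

0.0150

With mean and variance of each term known, Chebyshev's inequality bounds the deviation of the sum (or sample mean).
Var(S) = n·Var(Y_i) = 1151·9.49 = 10922.99.
Chebyshev: P(|S − 1151·78.6| ≥ 854) ≤ Var(S)/854² = 10922.99/729316 = 0.0150.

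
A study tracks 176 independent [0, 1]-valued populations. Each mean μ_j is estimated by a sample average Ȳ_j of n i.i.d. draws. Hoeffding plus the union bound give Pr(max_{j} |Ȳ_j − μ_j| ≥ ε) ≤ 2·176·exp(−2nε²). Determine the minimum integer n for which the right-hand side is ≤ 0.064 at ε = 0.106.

Need 2·176·exp(−2nε²) ≤ 0.064, i.e. exp(−2nε²) ≤ 0.064/352.
So 2nε² ≥ ln(352/0.064) = 8.612503.
Hence n ≥ 8.612503/(2·0.106²) = 383.255.
The smallest integer n is 384.

384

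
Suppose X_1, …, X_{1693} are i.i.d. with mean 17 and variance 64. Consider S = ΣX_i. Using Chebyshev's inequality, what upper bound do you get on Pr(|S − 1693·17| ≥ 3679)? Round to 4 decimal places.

Var(S) = n·Var(X_i) = 1693·64 = 108352.
Chebyshev: Pr(|S − 1693·17| ≥ 3679) ≤ Var(S)/3679² = 108352/13535041 = 0.0080.

0.0080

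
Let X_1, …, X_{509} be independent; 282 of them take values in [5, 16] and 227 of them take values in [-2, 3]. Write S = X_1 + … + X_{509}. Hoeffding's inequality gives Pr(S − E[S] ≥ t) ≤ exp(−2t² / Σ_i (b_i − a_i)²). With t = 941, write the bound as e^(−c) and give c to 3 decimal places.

Σ(b_i − a_i)² = 282·11² + 227·5² = 39797.
c = 2t² / 39797 = 2·941² / 39797 = 44.4999.

44.500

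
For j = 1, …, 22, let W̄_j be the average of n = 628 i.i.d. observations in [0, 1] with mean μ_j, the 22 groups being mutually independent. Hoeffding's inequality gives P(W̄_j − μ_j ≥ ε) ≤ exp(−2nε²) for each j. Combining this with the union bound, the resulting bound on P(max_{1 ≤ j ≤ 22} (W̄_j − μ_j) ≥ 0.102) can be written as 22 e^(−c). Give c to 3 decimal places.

13.067

Union bound over the 22 events: P(max_{1 ≤ j ≤ 22} (W̄_j − μ_j) ≥ 0.102) ≤ 22·exp(−2nε²) = 22 exp(−2·628·0.102²).
So c = 2·628·0.102² = 13.0674.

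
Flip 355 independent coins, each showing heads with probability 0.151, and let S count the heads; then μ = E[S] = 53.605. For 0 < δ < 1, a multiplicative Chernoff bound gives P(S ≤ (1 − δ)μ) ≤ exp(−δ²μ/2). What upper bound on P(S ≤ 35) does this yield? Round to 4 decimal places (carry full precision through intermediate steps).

Write 35 = (1 − δ)μ, so δ = 1 − 35/53.605 = 0.3470758…
Then the exponent is δ²μ/2 = (μ − 35)²/(2μ) = 3.228673.
Bound = exp(−3.228673) = 0.03961.

0.0396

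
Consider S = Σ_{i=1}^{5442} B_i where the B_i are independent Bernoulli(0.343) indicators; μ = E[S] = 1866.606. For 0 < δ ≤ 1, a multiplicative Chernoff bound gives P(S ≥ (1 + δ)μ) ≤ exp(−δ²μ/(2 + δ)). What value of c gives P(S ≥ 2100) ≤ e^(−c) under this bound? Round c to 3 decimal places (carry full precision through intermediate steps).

13.733

Write 2100 = (1 + δ)μ, so δ = 2100/1866.606 − 1 = 0.1250366…
Then the exponent is δ²μ/(2 + δ) = (2100 − μ)² / (μ·(2 + δ)) = 13.732838.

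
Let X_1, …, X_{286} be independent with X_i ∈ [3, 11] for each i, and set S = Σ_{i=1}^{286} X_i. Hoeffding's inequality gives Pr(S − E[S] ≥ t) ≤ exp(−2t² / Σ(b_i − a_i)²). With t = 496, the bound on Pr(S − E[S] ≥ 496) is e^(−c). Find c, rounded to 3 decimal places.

Σ(b_i − a_i)² = 286·(8)² = 18304.
c = 2t²/18304 = 2·496²/18304 = 26.8811.

26.881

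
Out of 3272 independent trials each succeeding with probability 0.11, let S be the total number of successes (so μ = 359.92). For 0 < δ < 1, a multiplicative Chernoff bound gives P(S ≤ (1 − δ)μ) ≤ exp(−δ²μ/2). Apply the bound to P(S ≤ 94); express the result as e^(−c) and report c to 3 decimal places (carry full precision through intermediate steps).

Write 94 = (1 − δ)μ, so δ = 1 − 94/359.92 = 0.7388309…
Then the exponent is δ²μ/2 = (μ − 94)²/(2μ) = 98.234950.

98.235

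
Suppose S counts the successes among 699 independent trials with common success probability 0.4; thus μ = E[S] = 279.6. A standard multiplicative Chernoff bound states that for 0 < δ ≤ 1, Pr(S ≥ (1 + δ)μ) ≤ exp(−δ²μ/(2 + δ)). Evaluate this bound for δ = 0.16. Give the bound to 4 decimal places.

0.0364

Exponent = δ²μ/(2 + δ) = 0.16²·279.6/2.16 = 3.3138.
Bound = exp(−3.3138) = 0.03638.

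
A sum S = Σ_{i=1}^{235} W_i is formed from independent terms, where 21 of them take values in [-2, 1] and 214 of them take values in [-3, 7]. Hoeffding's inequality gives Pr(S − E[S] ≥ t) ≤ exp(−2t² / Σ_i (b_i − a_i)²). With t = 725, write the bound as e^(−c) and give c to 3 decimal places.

Σ(b_i − a_i)² = 21·3² + 214·10² = 21589.
c = 2t² / 21589 = 2·725² / 21589 = 48.6938.

48.694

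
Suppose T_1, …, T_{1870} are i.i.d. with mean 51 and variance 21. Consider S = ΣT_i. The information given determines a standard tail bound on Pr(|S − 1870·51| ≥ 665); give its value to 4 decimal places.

0.0888

With mean and variance of each term known, Chebyshev's inequality bounds the deviation of the sum (or sample mean).
Var(S) = n·Var(T_i) = 1870·21 = 39270.
Chebyshev: Pr(|S − 1870·51| ≥ 665) ≤ Var(S)/665² = 39270/442225 = 0.0888.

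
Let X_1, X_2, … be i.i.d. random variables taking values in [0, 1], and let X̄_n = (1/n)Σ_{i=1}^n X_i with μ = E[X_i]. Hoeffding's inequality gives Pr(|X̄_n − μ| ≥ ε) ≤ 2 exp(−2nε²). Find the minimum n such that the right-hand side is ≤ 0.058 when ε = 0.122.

119

Require 2·exp(−2nε²) ≤ 0.058, i.e. 2nε² ≥ ln(2/0.058) = 3.540459.
So n ≥ 3.540459 / (2·0.122²) = 118.935.
The smallest integer n is 119.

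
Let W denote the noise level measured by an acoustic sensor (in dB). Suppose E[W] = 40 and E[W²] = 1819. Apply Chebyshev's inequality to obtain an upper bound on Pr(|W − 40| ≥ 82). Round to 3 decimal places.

Var(W) = E[W²] − (E[W])² = 1819 − 1600 = 219.
Chebyshev's inequality: Pr(|W − μ| ≥ t) ≤ Var(W)/t² = 219/6724 = 0.0326.

0.033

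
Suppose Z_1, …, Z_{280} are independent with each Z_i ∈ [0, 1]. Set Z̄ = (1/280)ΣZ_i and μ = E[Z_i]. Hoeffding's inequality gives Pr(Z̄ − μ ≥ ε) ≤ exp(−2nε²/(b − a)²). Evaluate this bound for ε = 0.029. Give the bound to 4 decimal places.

0.6244

Exponent: 2nε²/(b − a)² = 2·280·0.029² / 1² = 0.47096.
Bound = exp(−0.47096) = 0.62440.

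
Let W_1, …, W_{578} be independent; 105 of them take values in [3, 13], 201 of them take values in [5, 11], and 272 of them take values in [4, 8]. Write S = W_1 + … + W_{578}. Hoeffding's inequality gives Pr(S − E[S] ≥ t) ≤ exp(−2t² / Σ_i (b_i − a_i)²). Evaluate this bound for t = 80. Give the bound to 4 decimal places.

Σ(b_i − a_i)² = 105·10² + 201·6² + 272·4² = 22088.
Exponent = 2·80² / 22088 = 0.57950.
Bound = exp(−0.57950) = 0.56018.

0.5602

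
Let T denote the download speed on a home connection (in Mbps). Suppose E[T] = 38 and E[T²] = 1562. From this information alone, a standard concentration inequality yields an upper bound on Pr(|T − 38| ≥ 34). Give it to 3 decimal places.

The first two moments determine the variance, so Chebyshev's inequality is the sharpest standard bound available.
Var(T) = E[T²] − (E[T])² = 1562 − 1444 = 118.
Chebyshev's inequality: Pr(|T − μ| ≥ t) ≤ Var(T)/t² = 118/1156 = 0.1021.

0.102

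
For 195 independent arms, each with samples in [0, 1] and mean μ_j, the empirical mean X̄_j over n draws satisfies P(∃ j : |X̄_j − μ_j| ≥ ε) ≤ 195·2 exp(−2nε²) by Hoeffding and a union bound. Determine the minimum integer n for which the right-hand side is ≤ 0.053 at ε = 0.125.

Need 2·195·exp(−2nε²) ≤ 0.053, i.e. exp(−2nε²) ≤ 0.053/390.
So 2nε² ≥ ln(390/0.053) = 8.903610.
Hence n ≥ 8.903610/(2·0.125²) = 284.916.
The smallest integer n is 285.

285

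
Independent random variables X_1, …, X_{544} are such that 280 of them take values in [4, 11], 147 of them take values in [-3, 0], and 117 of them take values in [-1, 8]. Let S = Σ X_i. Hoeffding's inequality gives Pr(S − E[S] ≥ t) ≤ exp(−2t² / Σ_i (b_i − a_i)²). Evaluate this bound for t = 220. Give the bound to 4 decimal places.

Σ(b_i − a_i)² = 280·7² + 147·3² + 117·9² = 24520.
Exponent = 2·220² / 24520 = 3.94780.
Bound = exp(−3.94780) = 0.01930.

0.0193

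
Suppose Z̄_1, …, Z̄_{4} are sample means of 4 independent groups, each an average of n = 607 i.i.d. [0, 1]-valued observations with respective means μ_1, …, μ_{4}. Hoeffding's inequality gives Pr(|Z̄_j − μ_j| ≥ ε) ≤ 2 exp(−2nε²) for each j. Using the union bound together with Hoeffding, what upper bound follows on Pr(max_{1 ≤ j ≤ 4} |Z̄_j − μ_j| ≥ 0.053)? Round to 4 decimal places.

Per-experiment Hoeffding bound: 2·exp(−2·607·0.053²) = 2·exp(−3.41013) = 0.066074.
Union bound over 4 events: 4·0.066074 = 0.26430.

0.2643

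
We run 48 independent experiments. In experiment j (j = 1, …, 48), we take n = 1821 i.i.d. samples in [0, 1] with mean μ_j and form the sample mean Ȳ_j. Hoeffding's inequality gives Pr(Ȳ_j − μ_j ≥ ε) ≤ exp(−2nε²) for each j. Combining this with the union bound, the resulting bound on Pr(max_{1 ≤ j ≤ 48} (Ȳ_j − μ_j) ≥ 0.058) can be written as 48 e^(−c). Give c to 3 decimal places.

Union bound over the 48 events: Pr(max_{1 ≤ j ≤ 48} (Ȳ_j − μ_j) ≥ 0.058) ≤ 48·exp(−2nε²) = 48 exp(−2·1821·0.058²).
So c = 2·1821·0.058² = 12.2517.

12.252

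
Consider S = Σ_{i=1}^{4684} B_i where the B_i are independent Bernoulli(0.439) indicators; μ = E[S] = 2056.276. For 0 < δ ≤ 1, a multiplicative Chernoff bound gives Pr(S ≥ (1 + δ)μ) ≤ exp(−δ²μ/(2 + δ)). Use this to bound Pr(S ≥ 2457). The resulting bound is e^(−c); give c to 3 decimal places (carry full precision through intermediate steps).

Write 2457 = (1 + δ)μ, so δ = 2457/2056.276 − 1 = 0.1948785…
Then the exponent is δ²μ/(2 + δ) = (2457 − μ)² / (μ·(2 + δ)) = 35.579416.

35.579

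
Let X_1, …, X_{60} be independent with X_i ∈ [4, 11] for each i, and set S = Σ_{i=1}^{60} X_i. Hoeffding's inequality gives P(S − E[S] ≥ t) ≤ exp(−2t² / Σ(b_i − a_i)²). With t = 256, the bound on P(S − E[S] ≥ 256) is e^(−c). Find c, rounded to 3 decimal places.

Σ(b_i − a_i)² = 60·(7)² = 2940.
c = 2t²/2940 = 2·256²/2940 = 44.5823.

44.582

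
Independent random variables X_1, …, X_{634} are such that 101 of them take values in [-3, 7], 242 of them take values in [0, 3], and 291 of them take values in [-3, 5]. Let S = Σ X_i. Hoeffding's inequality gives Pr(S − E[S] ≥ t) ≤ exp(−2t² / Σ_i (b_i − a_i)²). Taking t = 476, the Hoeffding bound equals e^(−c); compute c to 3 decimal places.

Σ(b_i − a_i)² = 101·10² + 242·3² + 291·8² = 30902.
c = 2t² / 30902 = 2·476² / 30902 = 14.6642.

14.664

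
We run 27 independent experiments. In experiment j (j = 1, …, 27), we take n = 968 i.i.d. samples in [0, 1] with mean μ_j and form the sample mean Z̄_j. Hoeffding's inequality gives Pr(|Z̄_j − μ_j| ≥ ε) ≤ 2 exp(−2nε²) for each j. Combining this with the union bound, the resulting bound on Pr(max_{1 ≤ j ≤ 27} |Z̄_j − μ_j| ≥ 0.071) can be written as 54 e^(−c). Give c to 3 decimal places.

Union bound over the 27 events: Pr(max_{1 ≤ j ≤ 27} |Z̄_j − μ_j| ≥ 0.071) ≤ 27·2·exp(−2nε²) = 54 exp(−2·968·0.071²).
So c = 2·968·0.071² = 9.7594.

9.759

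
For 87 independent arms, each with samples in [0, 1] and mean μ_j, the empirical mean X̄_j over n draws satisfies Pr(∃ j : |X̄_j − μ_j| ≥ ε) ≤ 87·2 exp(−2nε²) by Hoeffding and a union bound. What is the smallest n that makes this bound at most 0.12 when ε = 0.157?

Need 2·87·exp(−2nε²) ≤ 0.12, i.e. exp(−2nε²) ≤ 0.12/174.
So 2nε² ≥ ln(174/0.12) = 7.279319.
Hence n ≥ 7.279319/(2·0.157²) = 147.660.
The smallest integer n is 148.

148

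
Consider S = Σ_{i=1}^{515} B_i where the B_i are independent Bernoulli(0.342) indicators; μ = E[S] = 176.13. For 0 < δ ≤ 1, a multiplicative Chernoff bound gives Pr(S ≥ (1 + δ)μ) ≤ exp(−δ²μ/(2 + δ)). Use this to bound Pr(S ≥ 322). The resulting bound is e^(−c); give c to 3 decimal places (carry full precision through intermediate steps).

Write 322 = (1 + δ)μ, so δ = 322/176.13 − 1 = 0.8281951…
Then the exponent is δ²μ/(2 + δ) = (322 − μ)² / (μ·(2 + δ)) = 42.715871.

42.716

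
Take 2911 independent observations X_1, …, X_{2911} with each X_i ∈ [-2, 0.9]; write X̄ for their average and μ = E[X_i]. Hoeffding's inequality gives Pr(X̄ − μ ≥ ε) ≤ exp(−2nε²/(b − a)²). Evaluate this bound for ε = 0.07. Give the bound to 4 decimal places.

Exponent: 2nε²/(b − a)² = 2·2911·0.07² / 2.9² = 3.39213.
Bound = exp(−3.39213) = 0.03364.

0.0336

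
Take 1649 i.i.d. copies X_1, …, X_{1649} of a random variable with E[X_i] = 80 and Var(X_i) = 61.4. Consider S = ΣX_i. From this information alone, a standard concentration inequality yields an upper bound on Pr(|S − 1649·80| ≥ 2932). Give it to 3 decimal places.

0.012

With mean and variance of each term known, Chebyshev's inequality bounds the deviation of the sum (or sample mean).
Var(S) = n·Var(X_i) = 1649·61.4 = 101248.6.
Chebyshev: Pr(|S − 1649·80| ≥ 2932) ≤ Var(S)/2932² = 101248.6/8596624 = 0.0118.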